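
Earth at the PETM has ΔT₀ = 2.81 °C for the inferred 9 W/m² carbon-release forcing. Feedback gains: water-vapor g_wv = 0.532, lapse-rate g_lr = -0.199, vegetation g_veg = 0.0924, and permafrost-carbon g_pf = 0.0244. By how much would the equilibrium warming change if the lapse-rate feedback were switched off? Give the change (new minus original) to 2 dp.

Original: g = 0.4498, ΔT = 2.81/(1−0.4498) = 5.1072 °C.
Without lapse-rate: g' = 0.6488, ΔT' = 2.81/(1−0.6488) = 8.0011 °C.
Change = 8.0011 − 5.1072 = 2.89 °C.

2.89 °C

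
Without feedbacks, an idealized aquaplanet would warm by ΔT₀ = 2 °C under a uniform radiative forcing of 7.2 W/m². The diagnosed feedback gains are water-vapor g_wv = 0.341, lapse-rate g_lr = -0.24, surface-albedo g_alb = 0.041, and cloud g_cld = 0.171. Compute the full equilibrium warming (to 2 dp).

2.91 °C

Total gain g = 0.341 − 0.24 + 0.041 + 0.171 = 0.313.
Amplification A = 1/(1 − 0.313) = 1.456.
ΔT = 2 × 1.456 = 2.91 °C.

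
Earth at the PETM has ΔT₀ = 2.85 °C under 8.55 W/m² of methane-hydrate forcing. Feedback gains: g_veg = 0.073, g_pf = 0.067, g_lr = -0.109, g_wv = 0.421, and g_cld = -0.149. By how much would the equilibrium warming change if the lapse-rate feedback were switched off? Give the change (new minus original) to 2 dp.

0.76 °C

Original: g = 0.303, ΔT = 2.85/(1−0.303) = 4.0890 °C.
Without lapse-rate: g' = 0.412, ΔT' = 2.85/(1−0.412) = 4.8469 °C.
Change = 4.8469 − 4.0890 = 0.76 °C.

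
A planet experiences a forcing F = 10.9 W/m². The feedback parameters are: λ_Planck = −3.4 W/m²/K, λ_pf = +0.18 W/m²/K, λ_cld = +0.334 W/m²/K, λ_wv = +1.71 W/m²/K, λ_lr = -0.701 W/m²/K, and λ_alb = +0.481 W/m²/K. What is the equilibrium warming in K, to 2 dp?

Net feedback parameter λ = (−3.4) + (+0.18) + (+0.334) + (+1.71) + (-0.701) + (+0.481) = -1.396 W/m²/K.
ΔT = −F/λ = −10.9/(-1.396) = 7.81 K.

7.81 K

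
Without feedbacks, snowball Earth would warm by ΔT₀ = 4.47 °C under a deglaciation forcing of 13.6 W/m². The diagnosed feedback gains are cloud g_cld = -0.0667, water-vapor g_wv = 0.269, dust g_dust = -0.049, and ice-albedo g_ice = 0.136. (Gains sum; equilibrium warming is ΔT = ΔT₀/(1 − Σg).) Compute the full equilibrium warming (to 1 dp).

Total gain g = -0.0667 + 0.269 − 0.049 + 0.136 = 0.2893.
Amplification A = 1/(1 − 0.2893) = 1.407.
ΔT = 4.47 × 1.407 = 6.3 °C.

6.3 °C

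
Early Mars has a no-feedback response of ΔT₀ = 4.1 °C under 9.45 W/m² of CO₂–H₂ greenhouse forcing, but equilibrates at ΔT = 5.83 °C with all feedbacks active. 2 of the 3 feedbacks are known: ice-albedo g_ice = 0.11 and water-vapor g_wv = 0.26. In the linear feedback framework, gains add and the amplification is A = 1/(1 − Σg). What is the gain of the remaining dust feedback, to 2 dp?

-0.07

Amplification A = ΔT/ΔT₀ = 5.83/4.1 = 1.422.
Total gain g = 1 − 1/A = 1 − 1/1.422 = 0.2968.
Known gains sum to 0.11 + 0.26 = 0.37.
g_dust = 0.2968 − 0.37 = -0.07.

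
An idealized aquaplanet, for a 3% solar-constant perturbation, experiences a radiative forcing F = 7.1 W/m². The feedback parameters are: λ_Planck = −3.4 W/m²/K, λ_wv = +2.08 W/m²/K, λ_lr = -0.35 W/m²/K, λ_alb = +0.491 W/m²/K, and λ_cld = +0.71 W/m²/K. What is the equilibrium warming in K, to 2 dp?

Net feedback parameter λ = (−3.4) + (+2.08) + (-0.35) + (+0.491) + (+0.71) = -0.469 W/m²/K.
ΔT = −F/λ = −7.1/(-0.469) = 15.14 K.

15.14 K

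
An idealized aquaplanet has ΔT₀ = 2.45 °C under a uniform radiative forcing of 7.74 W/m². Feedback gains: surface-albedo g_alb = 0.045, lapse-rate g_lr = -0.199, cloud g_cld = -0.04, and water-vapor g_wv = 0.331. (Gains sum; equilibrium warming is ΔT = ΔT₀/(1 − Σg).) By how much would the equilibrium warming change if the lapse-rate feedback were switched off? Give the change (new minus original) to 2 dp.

Original: g = 0.137, ΔT = 2.45/(1−0.137) = 2.8389 °C.
Without lapse-rate: g' = 0.336, ΔT' = 2.45/(1−0.336) = 3.6898 °C.
Change = 3.6898 − 2.8389 = 0.85 °C.

0.85 °C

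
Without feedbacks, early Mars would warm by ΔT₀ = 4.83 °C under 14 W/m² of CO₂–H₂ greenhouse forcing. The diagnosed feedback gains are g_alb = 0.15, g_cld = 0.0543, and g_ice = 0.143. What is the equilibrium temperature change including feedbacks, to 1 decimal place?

Total gain g = 0.15 + 0.0543 + 0.143 = 0.3473.
Amplification A = 1/(1 − 0.3473) = 1.532.
ΔT = 4.83 × 1.532 = 7.4 °C.

7.4 °C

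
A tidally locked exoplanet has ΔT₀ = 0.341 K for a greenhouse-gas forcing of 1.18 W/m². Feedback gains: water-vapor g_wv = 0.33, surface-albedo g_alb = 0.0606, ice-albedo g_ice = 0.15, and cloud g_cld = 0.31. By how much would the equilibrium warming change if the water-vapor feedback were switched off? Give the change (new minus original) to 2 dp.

-1.57 K

Original: g = 0.8506, ΔT = 0.341/(1−0.8506) = 2.2825 K.
Without water-vapor: g' = 0.5206, ΔT' = 0.341/(1−0.5206) = 0.7113 K.
Change = 0.7113 − 2.2825 = -1.57 K.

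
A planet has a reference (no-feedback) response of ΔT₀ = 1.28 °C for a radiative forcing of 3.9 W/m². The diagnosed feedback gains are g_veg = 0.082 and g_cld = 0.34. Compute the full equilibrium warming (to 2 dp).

Total gain g = 0.082 + 0.34 = 0.422.
Amplification A = 1/(1 − 0.422) = 1.73.
ΔT = 1.28 × 1.73 = 2.21 °C.

2.21 °C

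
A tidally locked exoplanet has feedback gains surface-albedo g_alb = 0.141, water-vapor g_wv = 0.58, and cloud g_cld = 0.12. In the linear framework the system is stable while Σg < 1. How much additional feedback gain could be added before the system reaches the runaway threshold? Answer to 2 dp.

0.16

Current total gain = 0.141 + 0.58 + 0.12 = 0.841.
Margin to runaway = 1 − 0.841 = 0.16.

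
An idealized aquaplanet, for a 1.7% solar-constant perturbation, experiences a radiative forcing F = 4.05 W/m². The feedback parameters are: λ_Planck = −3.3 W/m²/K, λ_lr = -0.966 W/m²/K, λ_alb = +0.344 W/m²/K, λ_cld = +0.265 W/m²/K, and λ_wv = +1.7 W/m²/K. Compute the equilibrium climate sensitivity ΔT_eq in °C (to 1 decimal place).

2.1 °C

Net feedback parameter λ = (−3.3) + (-0.966) + (+0.344) + (+0.265) + (+1.7) = -1.957 W/m²/K.
ΔT = −F/λ = −4.05/(-1.957) = 2.1 °C.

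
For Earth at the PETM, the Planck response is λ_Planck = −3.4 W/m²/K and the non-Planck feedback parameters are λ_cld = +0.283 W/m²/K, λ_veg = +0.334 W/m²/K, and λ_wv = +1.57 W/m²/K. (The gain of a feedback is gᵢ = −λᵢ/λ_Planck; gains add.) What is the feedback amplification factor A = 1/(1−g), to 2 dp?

2.80

Convert to gains: g_cld = 0.283/3.4 = 0.08324; g_veg = 0.334/3.4 = 0.09824; g_wv = 1.57/3.4 = 0.4618.
Total gain g = 0.64328.
A = 1/(1 − 0.64328) = 2.80.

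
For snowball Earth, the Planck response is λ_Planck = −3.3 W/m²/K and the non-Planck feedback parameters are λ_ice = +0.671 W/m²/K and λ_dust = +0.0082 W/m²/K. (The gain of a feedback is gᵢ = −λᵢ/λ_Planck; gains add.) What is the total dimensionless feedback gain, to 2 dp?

0.21

Convert to gains: g_ice = 0.671/3.3 = 0.2033; g_dust = 0.0082/3.3 = 0.002485.
Total gain g = 0.205785.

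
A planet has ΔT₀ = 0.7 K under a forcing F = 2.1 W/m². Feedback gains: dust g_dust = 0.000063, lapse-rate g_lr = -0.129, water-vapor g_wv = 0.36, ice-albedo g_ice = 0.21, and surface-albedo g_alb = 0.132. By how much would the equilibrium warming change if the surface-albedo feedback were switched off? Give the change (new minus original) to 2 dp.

Original: g = 0.573063, ΔT = 0.7/(1−0.573063) = 1.6396 K.
Without surface-albedo: g' = 0.441063, ΔT' = 0.7/(1−0.441063) = 1.2524 K.
Change = 1.2524 − 1.6396 = -0.39 K.

-0.39 K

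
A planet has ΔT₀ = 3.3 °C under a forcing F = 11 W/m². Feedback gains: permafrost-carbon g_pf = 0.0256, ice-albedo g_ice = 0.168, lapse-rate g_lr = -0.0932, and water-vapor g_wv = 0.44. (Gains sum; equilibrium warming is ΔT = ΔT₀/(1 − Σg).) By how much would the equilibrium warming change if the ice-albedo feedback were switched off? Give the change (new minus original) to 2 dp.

-1.92 °C

Original: g = 0.5404, ΔT = 3.3/(1−0.5404) = 7.1802 °C.
Without ice-albedo: g' = 0.3724, ΔT' = 3.3/(1−0.3724) = 5.2581 °C.
Change = 5.2581 − 7.1802 = -1.92 °C.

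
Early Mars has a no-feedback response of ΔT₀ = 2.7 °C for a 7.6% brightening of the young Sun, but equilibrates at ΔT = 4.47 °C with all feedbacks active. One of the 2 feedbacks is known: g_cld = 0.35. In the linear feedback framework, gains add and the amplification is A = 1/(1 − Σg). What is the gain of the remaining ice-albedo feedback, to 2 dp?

Amplification A = ΔT/ΔT₀ = 4.47/2.7 = 1.656.
Total gain g = 1 − 1/A = 1 − 1/1.656 = 0.3961.
The known gain is 0.35.
g_ice = 0.3961 − 0.35 = 0.05.

0.05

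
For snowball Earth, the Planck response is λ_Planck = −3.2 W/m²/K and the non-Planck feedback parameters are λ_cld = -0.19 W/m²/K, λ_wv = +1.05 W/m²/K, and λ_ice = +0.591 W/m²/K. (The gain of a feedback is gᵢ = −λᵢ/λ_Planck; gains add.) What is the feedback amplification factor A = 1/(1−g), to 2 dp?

1.83

Convert to gains: g_cld = -0.19/3.2 = -0.05937; g_wv = 1.05/3.2 = 0.3281; g_ice = 0.591/3.2 = 0.1847.
Total gain g = 0.45343.
A = 1/(1 − 0.45343) = 1.83.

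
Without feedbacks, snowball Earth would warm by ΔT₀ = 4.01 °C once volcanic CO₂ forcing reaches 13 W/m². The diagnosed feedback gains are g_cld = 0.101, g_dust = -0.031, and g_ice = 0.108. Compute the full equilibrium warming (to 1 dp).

Total gain g = 0.101 − 0.031 + 0.108 = 0.178.
Amplification A = 1/(1 − 0.178) = 1.217.
ΔT = 4.01 × 1.217 = 4.9 °C.

4.9 °C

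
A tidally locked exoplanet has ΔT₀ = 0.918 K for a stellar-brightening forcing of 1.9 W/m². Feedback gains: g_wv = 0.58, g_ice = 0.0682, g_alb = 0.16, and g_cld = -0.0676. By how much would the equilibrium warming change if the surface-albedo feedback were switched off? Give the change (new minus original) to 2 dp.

-1.35 K

Original: g = 0.7406, ΔT = 0.918/(1−0.7406) = 3.5389 K.
Without surface-albedo: g' = 0.5806, ΔT' = 0.918/(1−0.5806) = 2.1888 K.
Change = 2.1888 − 3.5389 = -1.35 K.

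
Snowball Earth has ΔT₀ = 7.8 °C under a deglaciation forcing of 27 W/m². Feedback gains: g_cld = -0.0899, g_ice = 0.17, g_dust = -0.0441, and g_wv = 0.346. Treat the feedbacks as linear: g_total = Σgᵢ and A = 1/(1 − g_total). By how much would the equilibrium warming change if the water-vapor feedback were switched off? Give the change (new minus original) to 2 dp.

-4.53 °C

Original: g = 0.382, ΔT = 7.8/(1−0.382) = 12.6214 °C.
Without water-vapor: g' = 0.036, ΔT' = 7.8/(1−0.036) = 8.0913 °C.
Change = 8.0913 − 12.6214 = -4.53 °C.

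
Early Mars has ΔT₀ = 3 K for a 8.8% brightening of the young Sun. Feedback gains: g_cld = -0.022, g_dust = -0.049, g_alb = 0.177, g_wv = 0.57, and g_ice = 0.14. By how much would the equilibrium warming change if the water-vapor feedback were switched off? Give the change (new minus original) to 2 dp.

-12.33 K

Original: g = 0.816, ΔT = 3/(1−0.816) = 16.3043 K.
Without water-vapor: g' = 0.246, ΔT' = 3/(1−0.246) = 3.9788 K.
Change = 3.9788 − 16.3043 = -12.33 K.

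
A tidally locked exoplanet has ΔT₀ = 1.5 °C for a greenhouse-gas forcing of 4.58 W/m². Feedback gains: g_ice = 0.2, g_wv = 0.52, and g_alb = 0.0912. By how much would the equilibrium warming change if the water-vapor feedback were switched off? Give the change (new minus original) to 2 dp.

Original: g = 0.8112, ΔT = 1.5/(1−0.8112) = 7.9449 °C.
Without water-vapor: g' = 0.2912, ΔT' = 1.5/(1−0.2912) = 2.1163 °C.
Change = 2.1163 − 7.9449 = -5.83 °C.

-5.83 °C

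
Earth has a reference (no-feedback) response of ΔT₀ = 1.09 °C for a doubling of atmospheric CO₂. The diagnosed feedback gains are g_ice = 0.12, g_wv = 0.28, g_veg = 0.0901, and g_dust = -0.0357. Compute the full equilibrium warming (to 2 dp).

Total gain g = 0.12 + 0.28 + 0.0901 − 0.0357 = 0.4544.
Amplification A = 1/(1 − 0.4544) = 1.833.
ΔT = 1.09 × 1.833 = 2.00 °C.

2.00 °C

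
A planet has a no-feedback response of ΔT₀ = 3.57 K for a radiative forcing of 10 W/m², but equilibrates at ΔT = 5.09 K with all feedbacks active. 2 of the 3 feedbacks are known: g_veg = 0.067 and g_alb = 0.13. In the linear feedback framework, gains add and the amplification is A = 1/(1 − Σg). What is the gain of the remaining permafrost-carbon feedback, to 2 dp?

Amplification A = ΔT/ΔT₀ = 5.09/3.57 = 1.426.
Total gain g = 1 − 1/A = 1 − 1/1.426 = 0.2987.
Known gains sum to 0.067 + 0.13 = 0.197.
g_pf = 0.2987 − 0.197 = 0.10.

0.10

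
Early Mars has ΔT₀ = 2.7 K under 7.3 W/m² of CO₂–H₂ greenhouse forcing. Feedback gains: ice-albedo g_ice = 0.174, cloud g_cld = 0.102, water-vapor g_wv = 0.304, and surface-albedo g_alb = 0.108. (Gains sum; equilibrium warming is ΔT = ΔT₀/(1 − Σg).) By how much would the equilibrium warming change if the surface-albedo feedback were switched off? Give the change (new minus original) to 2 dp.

-2.23 K

Original: g = 0.688, ΔT = 2.7/(1−0.688) = 8.6538 K.
Without surface-albedo: g' = 0.58, ΔT' = 2.7/(1−0.58) = 6.4286 K.
Change = 6.4286 − 8.6538 = -2.23 K.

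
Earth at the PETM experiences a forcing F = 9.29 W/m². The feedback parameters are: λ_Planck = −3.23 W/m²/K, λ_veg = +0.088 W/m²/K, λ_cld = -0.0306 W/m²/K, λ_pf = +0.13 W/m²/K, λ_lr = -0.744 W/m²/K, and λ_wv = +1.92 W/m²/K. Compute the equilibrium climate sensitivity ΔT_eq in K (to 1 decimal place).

Net feedback parameter λ = (−3.23) + (+0.088) + (-0.0306) + (+0.13) + (-0.744) + (+1.92) = -1.8666 W/m²/K.
ΔT = −F/λ = −9.29/(-1.8666) = 5.0 K.

5.0 K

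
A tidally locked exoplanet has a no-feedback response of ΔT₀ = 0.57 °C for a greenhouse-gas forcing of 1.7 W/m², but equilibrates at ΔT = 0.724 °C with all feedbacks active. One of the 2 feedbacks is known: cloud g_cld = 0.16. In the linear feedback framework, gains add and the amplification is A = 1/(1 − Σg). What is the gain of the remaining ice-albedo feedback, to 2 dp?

0.05

Amplification A = ΔT/ΔT₀ = 0.724/0.57 = 1.27.
Total gain g = 1 − 1/A = 1 − 1/1.27 = 0.2126.
The known gain is 0.16.
g_ice = 0.2126 − 0.16 = 0.05.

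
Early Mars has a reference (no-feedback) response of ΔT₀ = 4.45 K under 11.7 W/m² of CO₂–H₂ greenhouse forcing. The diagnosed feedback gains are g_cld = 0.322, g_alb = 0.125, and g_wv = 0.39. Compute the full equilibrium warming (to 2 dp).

Total gain g = 0.322 + 0.125 + 0.39 = 0.837.
Amplification A = 1/(1 − 0.837) = 6.135.
ΔT = 4.45 × 6.135 = 27.30 K.

27.30 K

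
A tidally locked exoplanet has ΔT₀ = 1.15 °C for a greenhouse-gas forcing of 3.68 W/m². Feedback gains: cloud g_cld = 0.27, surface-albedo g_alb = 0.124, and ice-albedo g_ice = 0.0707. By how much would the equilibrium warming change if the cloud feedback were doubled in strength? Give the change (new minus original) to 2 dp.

2.19 °C

Original: g = 0.4647, ΔT = 1.15/(1−0.4647) = 2.1483 °C.
With doubled cloud: g' = 0.7347, ΔT' = 1.15/(1−0.7347) = 4.3347 °C.
Change = 4.3347 − 2.1483 = 2.19 °C.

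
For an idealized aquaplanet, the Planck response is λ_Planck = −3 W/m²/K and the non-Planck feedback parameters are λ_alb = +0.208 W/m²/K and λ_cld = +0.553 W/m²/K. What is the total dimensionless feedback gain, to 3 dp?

0.254

Convert to gains: g_alb = 0.208/3 = 0.06933; g_cld = 0.553/3 = 0.1843.
Total gain g = 0.25363.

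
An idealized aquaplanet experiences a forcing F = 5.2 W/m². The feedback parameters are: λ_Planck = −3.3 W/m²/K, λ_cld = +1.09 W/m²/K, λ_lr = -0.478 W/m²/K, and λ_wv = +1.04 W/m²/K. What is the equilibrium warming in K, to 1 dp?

Net feedback parameter λ = (−3.3) + (+1.09) + (-0.478) + (+1.04) = -1.648 W/m²/K.
ΔT = −F/λ = −5.2/(-1.648) = 3.2 K.

3.2 K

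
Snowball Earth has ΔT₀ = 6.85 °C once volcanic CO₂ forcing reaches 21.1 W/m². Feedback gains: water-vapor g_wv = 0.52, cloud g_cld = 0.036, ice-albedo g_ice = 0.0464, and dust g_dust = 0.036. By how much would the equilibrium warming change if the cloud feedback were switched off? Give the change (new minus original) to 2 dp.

Original: g = 0.6384, ΔT = 6.85/(1−0.6384) = 18.9436 °C.
Without cloud: g' = 0.6024, ΔT' = 6.85/(1−0.6024) = 17.2284 °C.
Change = 17.2284 − 18.9436 = -1.72 °C.

-1.72 °C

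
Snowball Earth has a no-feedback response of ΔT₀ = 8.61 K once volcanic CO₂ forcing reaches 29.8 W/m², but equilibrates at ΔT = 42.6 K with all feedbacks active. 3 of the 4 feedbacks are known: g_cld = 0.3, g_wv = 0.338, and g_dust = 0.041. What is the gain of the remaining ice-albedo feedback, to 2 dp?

Amplification A = ΔT/ΔT₀ = 42.6/8.61 = 4.948.
Total gain g = 1 − 1/A = 1 − 1/4.948 = 0.7979.
Known gains sum to 0.3 + 0.338 + 0.041 = 0.679.
g_ice = 0.7979 − 0.679 = 0.12.

0.12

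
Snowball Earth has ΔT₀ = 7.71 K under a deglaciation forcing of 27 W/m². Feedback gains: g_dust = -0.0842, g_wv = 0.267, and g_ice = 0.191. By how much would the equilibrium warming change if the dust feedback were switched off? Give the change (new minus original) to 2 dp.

1.91 K

Original: g = 0.3738, ΔT = 7.71/(1−0.3738) = 12.3124 K.
Without dust: g' = 0.458, ΔT' = 7.71/(1−0.458) = 14.2251 K.
Change = 14.2251 − 12.3124 = 1.91 K.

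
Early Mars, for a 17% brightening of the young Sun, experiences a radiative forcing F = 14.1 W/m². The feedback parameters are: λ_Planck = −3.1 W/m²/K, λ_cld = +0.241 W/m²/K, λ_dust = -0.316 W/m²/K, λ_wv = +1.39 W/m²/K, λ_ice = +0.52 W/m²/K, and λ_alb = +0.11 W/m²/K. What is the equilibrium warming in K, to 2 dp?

12.21 K

Net feedback parameter λ = (−3.1) + (+0.241) + (-0.316) + (+1.39) + (+0.52) + (+0.11) = -1.155 W/m²/K.
ΔT = −F/λ = −14.1/(-1.155) = 12.21 K.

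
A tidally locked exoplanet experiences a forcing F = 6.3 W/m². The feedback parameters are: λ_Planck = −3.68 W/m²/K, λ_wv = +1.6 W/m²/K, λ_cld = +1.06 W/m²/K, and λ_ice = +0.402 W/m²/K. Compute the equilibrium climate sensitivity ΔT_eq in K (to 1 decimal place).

10.2 K

Net feedback parameter λ = (−3.68) + (+1.6) + (+1.06) + (+0.402) = -0.618 W/m²/K.
ΔT = −F/λ = −6.3/(-0.618) = 10.2 K.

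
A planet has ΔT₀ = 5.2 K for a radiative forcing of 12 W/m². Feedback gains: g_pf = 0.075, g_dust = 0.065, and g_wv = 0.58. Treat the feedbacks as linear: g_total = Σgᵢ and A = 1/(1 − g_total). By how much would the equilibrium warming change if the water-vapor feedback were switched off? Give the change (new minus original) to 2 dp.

-12.52 K

Original: g = 0.72, ΔT = 5.2/(1−0.72) = 18.5714 K.
Without water-vapor: g' = 0.14, ΔT' = 5.2/(1−0.14) = 6.0465 K.
Change = 6.0465 − 18.5714 = -12.52 K.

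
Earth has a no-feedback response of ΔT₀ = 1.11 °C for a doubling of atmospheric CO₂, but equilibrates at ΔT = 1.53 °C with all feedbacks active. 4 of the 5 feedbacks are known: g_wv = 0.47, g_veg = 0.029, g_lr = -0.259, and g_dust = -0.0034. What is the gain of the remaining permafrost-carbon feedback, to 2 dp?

0.04

Amplification A = ΔT/ΔT₀ = 1.53/1.11 = 1.378.
Total gain g = 1 − 1/A = 1 − 1/1.378 = 0.2743.
Known gains sum to 0.47 + 0.029 − 0.259 − 0.0034 = 0.2366.
g_pf = 0.2743 − 0.2366 = 0.04.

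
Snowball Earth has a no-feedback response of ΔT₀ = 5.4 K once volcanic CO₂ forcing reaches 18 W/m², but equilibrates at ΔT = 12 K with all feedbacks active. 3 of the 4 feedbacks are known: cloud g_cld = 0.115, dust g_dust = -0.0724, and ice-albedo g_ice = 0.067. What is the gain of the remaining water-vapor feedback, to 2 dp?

Amplification A = ΔT/ΔT₀ = 12/5.4 = 2.222.
Total gain g = 1 − 1/A = 1 − 1/2.222 = 0.55.
Known gains sum to 0.115 − 0.0724 + 0.067 = 0.1096.
g_wv = 0.55 − 0.1096 = 0.44.

0.44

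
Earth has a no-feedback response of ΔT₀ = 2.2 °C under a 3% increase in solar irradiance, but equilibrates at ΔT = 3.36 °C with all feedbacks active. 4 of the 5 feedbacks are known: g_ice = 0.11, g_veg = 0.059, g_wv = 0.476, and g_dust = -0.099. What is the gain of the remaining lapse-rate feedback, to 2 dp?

Amplification A = ΔT/ΔT₀ = 3.36/2.2 = 1.527.
Total gain g = 1 − 1/A = 1 − 1/1.527 = 0.3451.
Known gains sum to 0.11 + 0.059 + 0.476 − 0.099 = 0.546.
g_lr = 0.3451 − 0.546 = -0.20.

-0.20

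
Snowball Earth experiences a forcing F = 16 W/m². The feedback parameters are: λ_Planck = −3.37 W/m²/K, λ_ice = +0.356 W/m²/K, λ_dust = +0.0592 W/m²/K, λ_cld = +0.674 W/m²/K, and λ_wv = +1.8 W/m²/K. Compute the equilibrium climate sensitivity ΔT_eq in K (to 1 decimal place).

Net feedback parameter λ = (−3.37) + (+0.356) + (+0.0592) + (+0.674) + (+1.8) = -0.4808 W/m²/K.
ΔT = −F/λ = −16/(-0.4808) = 33.3 K.

33.3 K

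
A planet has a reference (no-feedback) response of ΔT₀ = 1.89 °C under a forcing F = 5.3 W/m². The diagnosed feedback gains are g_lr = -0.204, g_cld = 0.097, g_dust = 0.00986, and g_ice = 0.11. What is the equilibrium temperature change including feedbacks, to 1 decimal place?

Total gain g = -0.204 + 0.097 + 0.00986 + 0.11 = 0.01286.
Amplification A = 1/(1 − 0.01286) = 1.013.
ΔT = 1.89 × 1.013 = 1.9 °C.

1.9 °C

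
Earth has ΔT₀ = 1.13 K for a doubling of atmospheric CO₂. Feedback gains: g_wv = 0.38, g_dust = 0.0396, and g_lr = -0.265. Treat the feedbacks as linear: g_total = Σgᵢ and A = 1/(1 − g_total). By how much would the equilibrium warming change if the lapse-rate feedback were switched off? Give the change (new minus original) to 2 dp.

0.61 K

Original: g = 0.1546, ΔT = 1.13/(1−0.1546) = 1.3366 K.
Without lapse-rate: g' = 0.4196, ΔT' = 1.13/(1−0.4196) = 1.9469 K.
Change = 1.9469 − 1.3366 = 0.61 K.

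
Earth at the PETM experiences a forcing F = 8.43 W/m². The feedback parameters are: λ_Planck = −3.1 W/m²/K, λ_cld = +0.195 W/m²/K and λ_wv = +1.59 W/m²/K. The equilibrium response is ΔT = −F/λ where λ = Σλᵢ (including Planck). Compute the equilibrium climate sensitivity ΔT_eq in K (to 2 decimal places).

6.41 K

Net feedback parameter λ = (−3.1) + (+0.195) + (+1.59) = -1.315 W/m²/K.
ΔT = −F/λ = −8.43/(-1.315) = 6.41 K.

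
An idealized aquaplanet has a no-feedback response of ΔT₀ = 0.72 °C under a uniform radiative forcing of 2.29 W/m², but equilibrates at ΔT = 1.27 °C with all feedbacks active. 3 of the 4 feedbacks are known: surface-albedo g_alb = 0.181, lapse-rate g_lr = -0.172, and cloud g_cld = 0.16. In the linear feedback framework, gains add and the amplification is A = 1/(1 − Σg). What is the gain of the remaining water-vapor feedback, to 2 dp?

0.26

Amplification A = ΔT/ΔT₀ = 1.27/0.72 = 1.764.
Total gain g = 1 − 1/A = 1 − 1/1.764 = 0.4331.
Known gains sum to 0.181 − 0.172 + 0.16 = 0.169.
g_wv = 0.4331 − 0.169 = 0.26.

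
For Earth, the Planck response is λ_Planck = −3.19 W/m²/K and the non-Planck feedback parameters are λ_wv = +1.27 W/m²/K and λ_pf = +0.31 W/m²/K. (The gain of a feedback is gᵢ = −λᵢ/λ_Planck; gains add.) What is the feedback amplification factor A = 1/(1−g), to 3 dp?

Convert to gains: g_wv = 1.27/3.19 = 0.3981; g_pf = 0.31/3.19 = 0.09718.
Total gain g = 0.49528.
A = 1/(1 − 0.49528) = 1.981.

1.981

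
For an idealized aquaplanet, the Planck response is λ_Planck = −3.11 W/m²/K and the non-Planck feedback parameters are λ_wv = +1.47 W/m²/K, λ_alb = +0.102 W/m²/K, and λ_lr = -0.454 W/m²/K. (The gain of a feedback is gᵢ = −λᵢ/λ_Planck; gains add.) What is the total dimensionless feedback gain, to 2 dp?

Convert to gains: g_wv = 1.47/3.11 = 0.4727; g_alb = 0.102/3.11 = 0.0328; g_lr = -0.454/3.11 = -0.146.
Total gain g = 0.3595.

0.36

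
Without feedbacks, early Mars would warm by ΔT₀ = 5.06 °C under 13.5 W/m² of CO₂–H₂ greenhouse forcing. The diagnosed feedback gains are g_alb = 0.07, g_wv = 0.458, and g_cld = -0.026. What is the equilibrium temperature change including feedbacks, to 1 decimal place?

Total gain g = 0.07 + 0.458 − 0.026 = 0.502.
Amplification A = 1/(1 − 0.502) = 2.008.
ΔT = 5.06 × 2.008 = 10.2 °C.

10.2 °C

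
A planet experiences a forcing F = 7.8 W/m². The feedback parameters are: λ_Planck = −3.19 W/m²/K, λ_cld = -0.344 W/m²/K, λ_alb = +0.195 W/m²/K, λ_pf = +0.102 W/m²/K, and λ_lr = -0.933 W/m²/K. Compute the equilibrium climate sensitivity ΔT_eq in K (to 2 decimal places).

Net feedback parameter λ = (−3.19) + (-0.344) + (+0.195) + (+0.102) + (-0.933) = -4.17 W/m²/K.
ΔT = −F/λ = −7.8/(-4.17) = 1.87 K.

1.87 K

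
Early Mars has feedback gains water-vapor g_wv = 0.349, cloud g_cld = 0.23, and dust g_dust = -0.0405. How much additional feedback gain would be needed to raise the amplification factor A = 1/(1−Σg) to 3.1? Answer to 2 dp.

Current total gain = 0.5385.
Target gain for A = 3.1: g* = 1 − 1/3.1 = 0.6774.
Additional gain needed = 0.6774 − 0.5385 = 0.14.

0.14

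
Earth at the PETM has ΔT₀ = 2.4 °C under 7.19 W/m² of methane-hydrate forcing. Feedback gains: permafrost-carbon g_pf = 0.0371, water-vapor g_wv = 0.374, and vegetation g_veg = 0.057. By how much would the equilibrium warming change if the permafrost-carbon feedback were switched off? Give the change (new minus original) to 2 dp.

-0.29 °C

Original: g = 0.4681, ΔT = 2.4/(1−0.4681) = 4.5121 °C.
Without permafrost-carbon: g' = 0.431, ΔT' = 2.4/(1−0.431) = 4.2179 °C.
Change = 4.2179 − 4.5121 = -0.29 °C.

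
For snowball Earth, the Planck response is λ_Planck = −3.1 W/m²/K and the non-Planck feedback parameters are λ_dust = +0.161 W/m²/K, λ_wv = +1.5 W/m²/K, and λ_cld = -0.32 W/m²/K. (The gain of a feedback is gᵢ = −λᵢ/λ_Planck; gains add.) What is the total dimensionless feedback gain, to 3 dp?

0.433

Convert to gains: g_dust = 0.161/3.1 = 0.05194; g_wv = 1.5/3.1 = 0.4839; g_cld = -0.32/3.1 = -0.1032.
Total gain g = 0.43264.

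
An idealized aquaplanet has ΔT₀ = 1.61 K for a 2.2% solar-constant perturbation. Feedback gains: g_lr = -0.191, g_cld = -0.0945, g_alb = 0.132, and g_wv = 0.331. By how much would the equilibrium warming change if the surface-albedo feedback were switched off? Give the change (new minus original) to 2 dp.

Original: g = 0.1775, ΔT = 1.61/(1−0.1775) = 1.9574 K.
Without surface-albedo: g' = 0.0455, ΔT' = 1.61/(1−0.0455) = 1.6867 K.
Change = 1.6867 − 1.9574 = -0.27 K.

-0.27 K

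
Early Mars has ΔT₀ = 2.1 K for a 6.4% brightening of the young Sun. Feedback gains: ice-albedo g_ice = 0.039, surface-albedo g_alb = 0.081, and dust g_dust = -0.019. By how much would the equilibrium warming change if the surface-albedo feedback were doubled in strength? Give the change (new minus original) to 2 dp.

Original: g = 0.101, ΔT = 2.1/(1−0.101) = 2.3359 K.
With doubled surface-albedo: g' = 0.182, ΔT' = 2.1/(1−0.182) = 2.5672 K.
Change = 2.5672 − 2.3359 = 0.23 K.

0.23 K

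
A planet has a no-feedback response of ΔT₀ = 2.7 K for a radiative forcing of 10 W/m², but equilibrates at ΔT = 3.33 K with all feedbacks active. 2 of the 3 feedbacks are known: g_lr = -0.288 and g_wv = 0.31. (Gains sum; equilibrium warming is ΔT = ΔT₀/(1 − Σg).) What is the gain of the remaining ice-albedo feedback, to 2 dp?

Amplification A = ΔT/ΔT₀ = 3.33/2.7 = 1.233.
Total gain g = 1 − 1/A = 1 − 1/1.233 = 0.189.
Known gains sum to -0.288 + 0.31 = 0.022.
g_ice = 0.189 − 0.022 = 0.17.

0.17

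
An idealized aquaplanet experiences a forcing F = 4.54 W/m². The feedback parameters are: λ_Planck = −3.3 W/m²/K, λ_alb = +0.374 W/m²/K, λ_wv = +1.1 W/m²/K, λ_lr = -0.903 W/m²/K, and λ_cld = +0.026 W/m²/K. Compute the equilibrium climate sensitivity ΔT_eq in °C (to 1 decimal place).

1.7 °C

Net feedback parameter λ = (−3.3) + (+0.374) + (+1.1) + (-0.903) + (+0.026) = -2.703 W/m²/K.
ΔT = −F/λ = −4.54/(-2.703) = 1.7 °C.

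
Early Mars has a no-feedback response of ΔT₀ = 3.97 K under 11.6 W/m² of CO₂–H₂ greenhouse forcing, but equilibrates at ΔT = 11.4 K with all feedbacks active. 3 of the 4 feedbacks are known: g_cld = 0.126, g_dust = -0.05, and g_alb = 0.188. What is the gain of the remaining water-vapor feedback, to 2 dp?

Amplification A = ΔT/ΔT₀ = 11.4/3.97 = 2.872.
Total gain g = 1 − 1/A = 1 − 1/2.872 = 0.6518.
Known gains sum to 0.126 − 0.05 + 0.188 = 0.264.
g_wv = 0.6518 − 0.264 = 0.39.

0.39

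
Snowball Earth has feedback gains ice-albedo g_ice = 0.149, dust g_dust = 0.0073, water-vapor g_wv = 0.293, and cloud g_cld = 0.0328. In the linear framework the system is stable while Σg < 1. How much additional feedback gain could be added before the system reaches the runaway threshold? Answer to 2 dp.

0.52

Current total gain = 0.149 + 0.0073 + 0.293 + 0.0328 = 0.4821.
Margin to runaway = 1 − 0.4821 = 0.52.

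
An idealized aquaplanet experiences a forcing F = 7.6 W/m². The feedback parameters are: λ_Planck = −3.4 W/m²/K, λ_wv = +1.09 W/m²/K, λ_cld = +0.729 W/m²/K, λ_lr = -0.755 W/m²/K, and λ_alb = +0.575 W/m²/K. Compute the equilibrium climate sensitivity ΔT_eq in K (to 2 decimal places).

4.32 K

Net feedback parameter λ = (−3.4) + (+1.09) + (+0.729) + (-0.755) + (+0.575) = -1.761 W/m²/K.
ΔT = −F/λ = −7.6/(-1.761) = 4.32 K.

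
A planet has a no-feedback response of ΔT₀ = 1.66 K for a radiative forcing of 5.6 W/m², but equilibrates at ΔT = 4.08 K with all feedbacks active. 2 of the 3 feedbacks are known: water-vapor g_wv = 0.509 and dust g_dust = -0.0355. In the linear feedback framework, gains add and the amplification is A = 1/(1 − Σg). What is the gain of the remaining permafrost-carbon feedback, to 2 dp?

Amplification A = ΔT/ΔT₀ = 4.08/1.66 = 2.458.
Total gain g = 1 − 1/A = 1 − 1/2.458 = 0.5932.
Known gains sum to 0.509 − 0.0355 = 0.4735.
g_pf = 0.5932 − 0.4735 = 0.12.

0.12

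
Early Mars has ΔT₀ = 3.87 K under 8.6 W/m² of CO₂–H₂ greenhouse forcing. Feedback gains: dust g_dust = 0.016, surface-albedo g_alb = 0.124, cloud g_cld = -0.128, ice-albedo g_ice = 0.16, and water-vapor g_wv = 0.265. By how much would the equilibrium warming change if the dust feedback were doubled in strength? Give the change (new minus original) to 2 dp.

0.20 K

Original: g = 0.437, ΔT = 3.87/(1−0.437) = 6.8739 K.
With doubled dust: g' = 0.453, ΔT' = 3.87/(1−0.453) = 7.0750 K.
Change = 7.0750 − 6.8739 = 0.20 K.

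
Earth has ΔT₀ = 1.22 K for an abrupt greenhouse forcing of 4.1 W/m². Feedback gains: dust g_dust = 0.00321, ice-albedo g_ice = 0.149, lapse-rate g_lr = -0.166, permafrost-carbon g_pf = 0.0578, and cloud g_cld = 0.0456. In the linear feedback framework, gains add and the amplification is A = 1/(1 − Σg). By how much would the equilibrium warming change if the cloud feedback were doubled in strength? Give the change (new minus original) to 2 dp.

Original: g = 0.08961, ΔT = 1.22/(1−0.08961) = 1.3401 K.
With doubled cloud: g' = 0.13521, ΔT' = 1.22/(1−0.13521) = 1.4107 K.
Change = 1.4107 − 1.3401 = 0.07 K.

0.07 K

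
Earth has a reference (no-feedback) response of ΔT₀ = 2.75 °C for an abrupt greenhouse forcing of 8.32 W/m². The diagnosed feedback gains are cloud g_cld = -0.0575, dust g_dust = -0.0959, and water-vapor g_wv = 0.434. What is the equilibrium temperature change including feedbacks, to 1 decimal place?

Total gain g = -0.0575 − 0.0959 + 0.434 = 0.2806.
Amplification A = 1/(1 − 0.2806) = 1.39.
ΔT = 2.75 × 1.39 = 3.8 °C.

3.8 °C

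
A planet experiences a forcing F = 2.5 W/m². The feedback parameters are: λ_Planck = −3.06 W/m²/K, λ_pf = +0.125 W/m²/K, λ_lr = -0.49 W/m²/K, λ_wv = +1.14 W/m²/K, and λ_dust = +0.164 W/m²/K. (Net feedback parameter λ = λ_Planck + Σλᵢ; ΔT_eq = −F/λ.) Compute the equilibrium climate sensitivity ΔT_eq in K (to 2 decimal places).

1.18 K

Net feedback parameter λ = (−3.06) + (+0.125) + (-0.49) + (+1.14) + (+0.164) = -2.121 W/m²/K.
ΔT = −F/λ = −2.5/(-2.121) = 1.18 K.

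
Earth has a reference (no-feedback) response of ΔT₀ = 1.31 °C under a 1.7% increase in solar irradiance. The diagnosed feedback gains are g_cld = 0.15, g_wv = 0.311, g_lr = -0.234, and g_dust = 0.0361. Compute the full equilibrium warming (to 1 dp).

1.8 °C

Total gain g = 0.15 + 0.311 − 0.234 + 0.0361 = 0.2631.
Amplification A = 1/(1 − 0.2631) = 1.357.
ΔT = 1.31 × 1.357 = 1.8 °C.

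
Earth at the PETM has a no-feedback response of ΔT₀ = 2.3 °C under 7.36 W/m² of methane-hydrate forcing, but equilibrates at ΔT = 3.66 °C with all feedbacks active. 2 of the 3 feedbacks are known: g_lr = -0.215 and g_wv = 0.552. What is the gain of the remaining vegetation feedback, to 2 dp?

Amplification A = ΔT/ΔT₀ = 3.66/2.3 = 1.591.
Total gain g = 1 − 1/A = 1 − 1/1.591 = 0.3715.
Known gains sum to -0.215 + 0.552 = 0.337.
g_veg = 0.3715 − 0.337 = 0.03.

0.03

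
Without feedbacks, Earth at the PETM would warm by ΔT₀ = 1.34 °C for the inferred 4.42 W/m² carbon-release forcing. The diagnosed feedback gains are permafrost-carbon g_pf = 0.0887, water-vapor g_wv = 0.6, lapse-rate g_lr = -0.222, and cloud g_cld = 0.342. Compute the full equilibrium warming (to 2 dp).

7.00 °C

Total gain g = 0.0887 + 0.6 − 0.222 + 0.342 = 0.8087.
Amplification A = 1/(1 − 0.8087) = 5.227.
ΔT = 1.34 × 5.227 = 7.00 °C.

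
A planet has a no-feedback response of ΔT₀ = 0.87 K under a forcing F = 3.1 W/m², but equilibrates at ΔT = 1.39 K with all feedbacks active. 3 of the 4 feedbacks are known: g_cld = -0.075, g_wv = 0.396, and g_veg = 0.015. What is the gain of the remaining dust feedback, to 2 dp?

0.04

Amplification A = ΔT/ΔT₀ = 1.39/0.87 = 1.598.
Total gain g = 1 − 1/A = 1 − 1/1.598 = 0.3742.
Known gains sum to -0.075 + 0.396 + 0.015 = 0.336.
g_dust = 0.3742 − 0.336 = 0.04.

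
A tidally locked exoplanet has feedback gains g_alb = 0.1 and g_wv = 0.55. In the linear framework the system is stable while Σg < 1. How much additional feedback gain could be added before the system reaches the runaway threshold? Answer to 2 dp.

0.35

Current total gain = 0.1 + 0.55 = 0.65.
Margin to runaway = 1 − 0.65 = 0.35.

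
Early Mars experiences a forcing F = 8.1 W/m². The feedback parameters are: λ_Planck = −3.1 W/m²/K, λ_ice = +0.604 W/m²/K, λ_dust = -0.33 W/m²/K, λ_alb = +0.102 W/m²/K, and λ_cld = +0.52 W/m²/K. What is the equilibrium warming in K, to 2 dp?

Net feedback parameter λ = (−3.1) + (+0.604) + (-0.33) + (+0.102) + (+0.52) = -2.204 W/m²/K.
ΔT = −F/λ = −8.1/(-2.204) = 3.68 K.

3.68 K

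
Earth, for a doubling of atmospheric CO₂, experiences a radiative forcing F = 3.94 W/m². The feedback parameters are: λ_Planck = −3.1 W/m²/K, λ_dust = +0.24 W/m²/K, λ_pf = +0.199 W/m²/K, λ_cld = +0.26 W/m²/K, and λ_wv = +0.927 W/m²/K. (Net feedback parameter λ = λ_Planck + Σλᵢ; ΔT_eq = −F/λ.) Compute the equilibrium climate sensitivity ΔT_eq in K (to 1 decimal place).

2.7 K

Net feedback parameter λ = (−3.1) + (+0.24) + (+0.199) + (+0.26) + (+0.927) = -1.474 W/m²/K.
ΔT = −F/λ = −3.94/(-1.474) = 2.7 K.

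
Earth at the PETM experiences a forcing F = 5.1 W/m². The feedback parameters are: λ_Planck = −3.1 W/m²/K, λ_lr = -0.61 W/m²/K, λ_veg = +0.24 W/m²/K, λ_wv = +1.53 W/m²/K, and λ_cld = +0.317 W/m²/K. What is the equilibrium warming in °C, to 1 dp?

3.1 °C

Net feedback parameter λ = (−3.1) + (-0.61) + (+0.24) + (+1.53) + (+0.317) = -1.623 W/m²/K.
ΔT = −F/λ = −5.1/(-1.623) = 3.1 °C.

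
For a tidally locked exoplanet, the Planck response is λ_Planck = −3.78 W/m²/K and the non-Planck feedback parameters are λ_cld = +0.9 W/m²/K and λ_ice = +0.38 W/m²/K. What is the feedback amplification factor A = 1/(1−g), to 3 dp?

1.512

Convert to gains: g_cld = 0.9/3.78 = 0.2381; g_ice = 0.38/3.78 = 0.1005.
Total gain g = 0.3386.
A = 1/(1 − 0.3386) = 1.512.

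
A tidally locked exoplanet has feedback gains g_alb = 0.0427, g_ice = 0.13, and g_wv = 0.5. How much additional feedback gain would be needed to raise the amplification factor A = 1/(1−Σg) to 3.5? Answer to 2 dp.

Current total gain = 0.6727.
Target gain for A = 3.5: g* = 1 − 1/3.5 = 0.7143.
Additional gain needed = 0.7143 − 0.6727 = 0.04.

0.04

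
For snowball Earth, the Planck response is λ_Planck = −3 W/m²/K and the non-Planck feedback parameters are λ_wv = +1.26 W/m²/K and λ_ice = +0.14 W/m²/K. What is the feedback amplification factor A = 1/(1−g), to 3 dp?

1.875

Convert to gains: g_wv = 1.26/3 = 0.42; g_ice = 0.14/3 = 0.04667.
Total gain g = 0.46667.
A = 1/(1 − 0.46667) = 1.875.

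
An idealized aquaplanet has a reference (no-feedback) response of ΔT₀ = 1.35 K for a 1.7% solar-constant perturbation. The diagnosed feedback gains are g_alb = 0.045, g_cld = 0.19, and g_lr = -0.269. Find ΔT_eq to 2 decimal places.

1.31 K

Total gain g = 0.045 + 0.19 − 0.269 = -0.034.
Amplification A = 1/(1 + 0.034) = 0.9671.
ΔT = 1.35 × 0.9671 = 1.31 K.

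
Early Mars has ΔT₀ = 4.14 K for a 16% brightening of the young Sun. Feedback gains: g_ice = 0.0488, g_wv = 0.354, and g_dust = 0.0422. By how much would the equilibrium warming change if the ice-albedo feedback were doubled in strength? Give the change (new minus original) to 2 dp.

0.72 K

Original: g = 0.445, ΔT = 4.14/(1−0.445) = 7.4595 K.
With doubled ice-albedo: g' = 0.4938, ΔT' = 4.14/(1−0.4938) = 8.1786 K.
Change = 8.1786 − 7.4595 = 0.72 K.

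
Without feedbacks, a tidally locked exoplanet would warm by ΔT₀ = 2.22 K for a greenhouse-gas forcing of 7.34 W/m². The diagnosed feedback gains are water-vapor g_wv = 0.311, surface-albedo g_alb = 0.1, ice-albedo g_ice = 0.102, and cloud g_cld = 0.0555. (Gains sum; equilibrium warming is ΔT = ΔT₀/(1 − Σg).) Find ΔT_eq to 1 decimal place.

Total gain g = 0.311 + 0.1 + 0.102 + 0.0555 = 0.5685.
Amplification A = 1/(1 − 0.5685) = 2.317.
ΔT = 2.22 × 2.317 = 5.1 K.

5.1 K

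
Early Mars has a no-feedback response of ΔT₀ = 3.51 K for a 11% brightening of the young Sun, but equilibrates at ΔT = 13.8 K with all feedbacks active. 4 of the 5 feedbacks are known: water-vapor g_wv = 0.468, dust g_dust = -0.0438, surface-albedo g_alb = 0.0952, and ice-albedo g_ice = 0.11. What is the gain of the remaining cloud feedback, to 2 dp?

Amplification A = ΔT/ΔT₀ = 13.8/3.51 = 3.932.
Total gain g = 1 − 1/A = 1 − 1/3.932 = 0.7457.
Known gains sum to 0.468 − 0.0438 + 0.0952 + 0.11 = 0.6294.
g_cld = 0.7457 − 0.6294 = 0.12.

0.12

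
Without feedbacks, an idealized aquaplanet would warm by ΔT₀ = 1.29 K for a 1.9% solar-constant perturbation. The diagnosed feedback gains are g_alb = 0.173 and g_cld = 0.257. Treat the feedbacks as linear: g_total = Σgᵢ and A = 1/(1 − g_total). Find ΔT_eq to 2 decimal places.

Total gain g = 0.173 + 0.257 = 0.43.
Amplification A = 1/(1 − 0.43) = 1.754.
ΔT = 1.29 × 1.754 = 2.26 K.

2.26 K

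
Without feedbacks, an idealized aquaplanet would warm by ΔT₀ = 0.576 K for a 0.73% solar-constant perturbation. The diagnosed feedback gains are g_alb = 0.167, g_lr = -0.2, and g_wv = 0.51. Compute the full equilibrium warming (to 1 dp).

1.1 K

Total gain g = 0.167 − 0.2 + 0.51 = 0.477.
Amplification A = 1/(1 − 0.477) = 1.912.
ΔT = 0.576 × 1.912 = 1.1 K.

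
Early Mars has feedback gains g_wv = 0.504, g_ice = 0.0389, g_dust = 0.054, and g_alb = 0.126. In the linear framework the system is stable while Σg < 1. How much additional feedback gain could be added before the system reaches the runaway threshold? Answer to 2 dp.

Current total gain = 0.504 + 0.0389 + 0.054 + 0.126 = 0.7229.
Margin to runaway = 1 − 0.7229 = 0.28.

0.28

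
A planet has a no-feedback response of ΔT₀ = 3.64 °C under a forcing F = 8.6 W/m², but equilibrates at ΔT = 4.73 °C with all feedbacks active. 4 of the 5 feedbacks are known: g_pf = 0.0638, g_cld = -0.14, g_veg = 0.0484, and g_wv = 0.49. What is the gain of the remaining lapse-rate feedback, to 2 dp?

Amplification A = ΔT/ΔT₀ = 4.73/3.64 = 1.299.
Total gain g = 1 − 1/A = 1 − 1/1.299 = 0.2302.
Known gains sum to 0.0638 − 0.14 + 0.0484 + 0.49 = 0.4622.
g_lr = 0.2302 − 0.4622 = -0.23.

-0.23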